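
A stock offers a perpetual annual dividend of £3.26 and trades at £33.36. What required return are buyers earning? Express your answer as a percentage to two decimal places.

P = C/r ⇒ r = C/P = £3.26/£33.36 = 0.097722

9.77%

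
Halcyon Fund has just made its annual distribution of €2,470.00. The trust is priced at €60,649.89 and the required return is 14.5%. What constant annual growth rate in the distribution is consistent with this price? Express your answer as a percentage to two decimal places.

P = D₀(1+g)/(r−g) ⇒ P(r−g) = D₀(1+g) ⇒ g(P+D₀) = P·r − D₀
g = (P·r − D₀)/(P + D₀) = (€60,649.89×0.145 − €2,470.00) / (€60,649.89 + €2,470.00) = 0.100194

10.02%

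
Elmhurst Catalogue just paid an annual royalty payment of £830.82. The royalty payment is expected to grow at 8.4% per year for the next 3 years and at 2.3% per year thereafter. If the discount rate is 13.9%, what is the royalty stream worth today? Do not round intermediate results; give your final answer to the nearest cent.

D_1 = 900.60888
D_2 = 976.26003
D_3 = 1058.26587
Terminal value at year 3: TV = D_3×(1+g_2)/(r−g_2) = 1082.60598/0.116 = 9332.81020
P_0 = D_1/(1+r)^1 + D_2/(1+r)^2 + D_3/(1+r)^3 + TV/(1+r)^3
    = 790.70139 + 752.52002 + 716.18236 + 6315.98749 = 8575.39126

£8575.39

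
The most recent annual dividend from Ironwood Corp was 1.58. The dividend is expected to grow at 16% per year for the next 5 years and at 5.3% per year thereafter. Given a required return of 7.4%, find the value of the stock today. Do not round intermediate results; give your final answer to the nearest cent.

D_1 = 1.83280
D_2 = 2.12605
D_3 = 2.46622
D_4 = 2.86081
D_5 = 3.31854
Terminal value at year 5: TV = D_5×(1+g_2)/(r−g_2) = 3.49442/0.021 = 166.40107
P_0 = D_1/(1+r)^1 + D_2/(1+r)^2 + D_3/(1+r)^3 + D_4/(1+r)^4 + D_5/(1+r)^5 + TV/(1+r)^5
    = 1.70652 + 1.84317 + 1.99076 + 2.15017 + 2.32234 + 116.44872 = 126.46166

126.46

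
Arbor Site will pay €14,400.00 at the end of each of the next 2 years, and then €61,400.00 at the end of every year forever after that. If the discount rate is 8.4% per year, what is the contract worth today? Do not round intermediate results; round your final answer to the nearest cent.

€647596.35

PV of 2-year annuity: €14,400.00 × [1 − (1+0.084)^−2] / 0.084 = 25538.86793
Perpetuity value at year 2: €61,400.00 / 0.084 = 730952.38095
PV of perpetuity: 730952.38095 / (1+0.084)^2 = 622057.48573
Total PV = 25538.86793 + 622057.48573 = 647596.35367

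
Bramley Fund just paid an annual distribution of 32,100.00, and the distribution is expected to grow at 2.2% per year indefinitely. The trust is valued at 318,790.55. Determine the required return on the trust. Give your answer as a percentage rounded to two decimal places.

D₁ = 32,100.00 × 1.022 = 32,806.2000
P = D₁/(r − g) ⇒ r = D₁/P + g = 32,806.2000/318,790.55 + 0.022 = 0.102908 + 0.022 = 0.124908

12.49%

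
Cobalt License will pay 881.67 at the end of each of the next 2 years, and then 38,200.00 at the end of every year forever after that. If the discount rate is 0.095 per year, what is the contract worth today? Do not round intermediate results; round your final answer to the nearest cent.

336900.70

PV of 2-year annuity: 881.67 × [1 − (1+0.095)^−2] / 0.095 = 1540.50053
Perpetuity value at year 2: 38,200.00 / 0.095 = 402105.26316
PV of perpetuity: 402105.26316 / (1+0.095)^2 = 335360.19946
Total PV = 1540.50053 + 335360.19946 = 336900.69999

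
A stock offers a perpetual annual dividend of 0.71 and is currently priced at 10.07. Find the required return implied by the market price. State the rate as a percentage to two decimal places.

7.05%

P = C/r ⇒ r = C/P = 0.71/10.07 = 0.070506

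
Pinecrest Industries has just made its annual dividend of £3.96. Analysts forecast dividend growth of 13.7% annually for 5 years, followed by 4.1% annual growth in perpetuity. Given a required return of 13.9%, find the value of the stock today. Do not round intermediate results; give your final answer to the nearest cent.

£61.39

D_1 = 4.50252
D_2 = 5.11937
D_3 = 5.82072
D_4 = 6.61816
D_5 = 7.52484
Terminal value at year 5: TV = D_5×(1+g_2)/(r−g_2) = 7.83336/0.098 = 79.93227
P_0 = D_1/(1+r)^1 + D_2/(1+r)^2 + D_3/(1+r)^3 + D_4/(1+r)^4 + D_5/(1+r)^5 + TV/(1+r)^5
    = 3.95305 + 3.94611 + 3.93918 + 3.93226 + 3.92535 + 41.69688 = 61.39282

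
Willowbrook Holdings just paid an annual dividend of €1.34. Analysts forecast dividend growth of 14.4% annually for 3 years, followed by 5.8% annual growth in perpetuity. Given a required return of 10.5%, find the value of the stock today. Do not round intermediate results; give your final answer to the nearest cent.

€37.78

D_1 = 1.53296
D_2 = 1.75371
D_3 = 2.00624
Terminal value at year 3: TV = D_3×(1+g_2)/(r−g_2) = 2.12260/0.047 = 45.16174
P_0 = D_1/(1+r)^1 + D_2/(1+r)^2 + D_3/(1+r)^3 + TV/(1+r)^3
    = 1.38729 + 1.43626 + 1.48695 + 33.47217 = 37.78267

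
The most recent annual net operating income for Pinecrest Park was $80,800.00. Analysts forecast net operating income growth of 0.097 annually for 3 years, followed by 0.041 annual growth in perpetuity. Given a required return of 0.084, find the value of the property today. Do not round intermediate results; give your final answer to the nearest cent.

$2275596.36

D_1 = 88637.60000
D_2 = 97235.44720
D_3 = 106667.28558
Terminal value at year 3: TV = D_3×(1+g_2)/(r−g_2) = 111040.64429/0.043 = 2582340.56482
P_0 = D_1/(1+r)^1 + D_2/(1+r)^2 + D_3/(1+r)^3 + TV/(1+r)^3
    = 81769.00369 + 82749.62827 + 83742.01311 + 2027335.71283 = 2275596.35791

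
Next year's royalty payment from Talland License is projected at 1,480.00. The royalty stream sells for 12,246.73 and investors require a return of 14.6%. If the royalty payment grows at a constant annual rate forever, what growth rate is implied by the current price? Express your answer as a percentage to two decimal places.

2.52%

P = D₁/(r−g) ⇒ g = r − D₁/P = 0.146 − 1,480.00/12,246.73 = 0.025151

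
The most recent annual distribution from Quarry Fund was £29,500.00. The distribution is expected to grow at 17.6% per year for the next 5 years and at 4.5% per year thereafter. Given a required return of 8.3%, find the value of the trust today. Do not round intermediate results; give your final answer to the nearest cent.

£1414893.78

D_1 = 34692.00000
D_2 = 40797.79200
D_3 = 47978.20339
D_4 = 56422.36719
D_5 = 66352.70381
Terminal value at year 5: TV = D_5×(1+g_2)/(r−g_2) = 69338.57549/0.038 = 1824699.35489
P_0 = D_1/(1+r)^1 + D_2/(1+r)^2 + D_3/(1+r)^3 + D_4/(1+r)^4 + D_5/(1+r)^5 + TV/(1+r)^5
    = 32033.24100 + 34784.01792 + 37771.01115 + 41014.50519 + 44536.52641 + 1224754.47621 = 1414893.77788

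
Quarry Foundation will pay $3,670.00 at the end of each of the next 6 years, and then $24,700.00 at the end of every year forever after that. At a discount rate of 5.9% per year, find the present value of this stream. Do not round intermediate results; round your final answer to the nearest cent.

PV of 6-year annuity: $3,670.00 × [1 − (1+0.059)^−6] / 0.059 = 18103.42004
Perpetuity value at year 6: $24,700.00 / 0.059 = 418644.06780
PV of perpetuity: 418644.06780 / (1+0.059)^6 = 296803.61140
Total PV = 18103.42004 + 296803.61140 = 314907.03144

$314907.03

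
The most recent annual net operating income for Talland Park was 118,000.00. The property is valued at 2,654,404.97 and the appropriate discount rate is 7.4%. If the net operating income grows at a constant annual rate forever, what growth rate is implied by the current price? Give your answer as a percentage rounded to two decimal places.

P = D₀(1+g)/(r−g) ⇒ P(r−g) = D₀(1+g) ⇒ g(P+D₀) = P·r − D₀
g = (P·r − D₀)/(P + D₀) = (2,654,404.97×0.074 − 118,000.00) / (2,654,404.97 + 118,000.00) = 0.028288

2.83%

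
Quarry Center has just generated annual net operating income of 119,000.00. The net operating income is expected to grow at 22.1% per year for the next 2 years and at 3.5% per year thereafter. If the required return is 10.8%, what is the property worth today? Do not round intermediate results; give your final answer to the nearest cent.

D_1 = 145299.00000
D_2 = 177410.07900
Terminal value at year 2: TV = D_2×(1+g_2)/(r−g_2) = 183619.43176/0.073 = 2515334.68171
P_0 = D_1/(1+r)^1 + D_2/(1+r)^2 + TV/(1+r)^2
    = 131136.28159 + 144510.28865 + 2048878.74998 = 2324525.32021

2324525.32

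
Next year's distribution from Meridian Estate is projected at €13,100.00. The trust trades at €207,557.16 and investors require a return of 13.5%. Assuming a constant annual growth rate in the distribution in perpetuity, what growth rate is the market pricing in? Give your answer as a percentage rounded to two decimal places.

7.19%

P = D₁/(r−g) ⇒ g = r − D₁/P = 0.135 − €13,100.00/€207,557.16 = 0.071885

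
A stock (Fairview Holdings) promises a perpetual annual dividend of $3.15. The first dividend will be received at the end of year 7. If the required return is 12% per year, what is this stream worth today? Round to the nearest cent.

$13.30

Value at end of year 6: C / r = $3.15 / 0.12 = $26.2500
Discount to today: PV = $26.2500 / (1 + 0.12)^6 = $26.2500 / 1.973823 = $13.30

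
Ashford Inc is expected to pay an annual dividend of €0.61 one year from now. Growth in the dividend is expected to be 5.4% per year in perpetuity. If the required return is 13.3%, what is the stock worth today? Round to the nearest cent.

Growing perpetuity: P = D₁ / (r − g) = €0.6100 / (0.133 − 0.054) = €7.72

€7.72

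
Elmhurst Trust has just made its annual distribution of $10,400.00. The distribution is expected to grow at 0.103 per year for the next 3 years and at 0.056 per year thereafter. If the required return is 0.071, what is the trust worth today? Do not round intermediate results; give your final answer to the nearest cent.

$832870.02

D_1 = 11471.20000
D_2 = 12652.73360
D_3 = 13955.96516
Terminal value at year 3: TV = D_3×(1+g_2)/(r−g_2) = 14737.49921/0.015 = 982499.94732
P_0 = D_1/(1+r)^1 + D_2/(1+r)^2 + D_3/(1+r)^3 + TV/(1+r)^3
    = 10710.73763 + 11030.75967 + 11360.34352 + 799768.18404 = 832870.02486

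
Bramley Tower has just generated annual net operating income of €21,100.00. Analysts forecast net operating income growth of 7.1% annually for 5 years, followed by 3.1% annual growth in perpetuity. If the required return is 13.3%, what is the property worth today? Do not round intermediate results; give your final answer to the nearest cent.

€250361.14

D_1 = 22598.10000
D_2 = 24202.56510
D_3 = 25920.94722
D_4 = 27761.33447
D_5 = 29732.38922
Terminal value at year 5: TV = D_5×(1+g_2)/(r−g_2) = 30654.09329/0.102 = 300530.32636
P_0 = D_1/(1+r)^1 + D_2/(1+r)^2 + D_3/(1+r)^3 + D_4/(1+r)^4 + D_5/(1+r)^5 + TV/(1+r)^5
    = 19945.36628 + 18853.91641 + 17822.19283 + 16846.92720 + 15925.03004 + 160967.70557 = 250361.13832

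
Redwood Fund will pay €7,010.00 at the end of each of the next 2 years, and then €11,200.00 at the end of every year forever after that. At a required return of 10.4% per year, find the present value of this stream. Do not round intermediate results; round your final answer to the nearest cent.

PV of 2-year annuity: €7,010.00 × [1 − (1+0.104)^−2] / 0.104 = 12101.12109
Perpetuity value at year 2: €11,200.00 / 0.104 = 107692.30769
PV of perpetuity: 107692.30769 / (1+0.104)^2 = 88358.13420
Total PV = 12101.12109 + 88358.13420 = 100459.25529

€100459.26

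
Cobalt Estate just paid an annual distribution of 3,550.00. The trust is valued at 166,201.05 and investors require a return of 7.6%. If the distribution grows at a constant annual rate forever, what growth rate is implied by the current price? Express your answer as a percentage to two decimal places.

P = D₀(1+g)/(r−g) ⇒ P(r−g) = D₀(1+g) ⇒ g(P+D₀) = P·r − D₀
g = (P·r − D₀)/(P + D₀) = (166,201.05×0.076 − 3,550.00) / (166,201.05 + 3,550.00) = 0.053498

5.35%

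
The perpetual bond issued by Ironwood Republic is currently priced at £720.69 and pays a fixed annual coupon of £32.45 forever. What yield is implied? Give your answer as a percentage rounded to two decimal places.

P = C/r ⇒ r = C/P = £32.45/£720.69 = 0.045026

4.50%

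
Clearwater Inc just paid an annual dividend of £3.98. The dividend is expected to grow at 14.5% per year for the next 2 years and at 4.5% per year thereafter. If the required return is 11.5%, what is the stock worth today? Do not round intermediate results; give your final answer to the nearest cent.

D_1 = 4.55710
D_2 = 5.21788
Terminal value at year 2: TV = D_2×(1+g_2)/(r−g_2) = 5.45268/0.07 = 77.89549
P_0 = D_1/(1+r)^1 + D_2/(1+r)^2 + TV/(1+r)^2
    = 4.08709 + 4.19705 + 62.65598 = 70.94012

£70.94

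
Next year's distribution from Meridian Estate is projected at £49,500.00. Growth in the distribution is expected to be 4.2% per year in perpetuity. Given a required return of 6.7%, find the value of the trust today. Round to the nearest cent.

£1980000.00

Growing perpetuity: P = D₁ / (r − g) = £49,500.0000 / (0.067 − 0.042) = £1,980,000.00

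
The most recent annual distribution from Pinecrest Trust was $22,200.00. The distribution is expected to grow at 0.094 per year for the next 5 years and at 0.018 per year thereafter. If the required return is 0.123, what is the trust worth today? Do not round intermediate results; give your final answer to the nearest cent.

D_1 = 24286.80000
D_2 = 26569.75920
D_3 = 29067.31656
D_4 = 31799.64432
D_5 = 34788.81089
Terminal value at year 5: TV = D_5×(1+g_2)/(r−g_2) = 35415.00948/0.105 = 337285.80461
P_0 = D_1/(1+r)^1 + D_2/(1+r)^2 + D_3/(1+r)^3 + D_4/(1+r)^4 + D_5/(1+r)^5 + TV/(1+r)^5
    = 21626.71416 + 21068.23267 + 20524.17323 + 19994.16342 + 19477.84041 + 188842.30034 = 291533.42423

$291533.42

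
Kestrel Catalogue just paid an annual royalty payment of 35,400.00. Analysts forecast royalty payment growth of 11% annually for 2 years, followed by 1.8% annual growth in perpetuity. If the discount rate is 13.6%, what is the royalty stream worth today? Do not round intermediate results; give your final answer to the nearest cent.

D_1 = 39294.00000
D_2 = 43616.34000
Terminal value at year 2: TV = D_2×(1+g_2)/(r−g_2) = 44401.43412/0.118 = 376283.34000
P_0 = D_1/(1+r)^1 + D_2/(1+r)^2 + TV/(1+r)^2
    = 34589.78873 + 33798.12103 + 291580.40009 = 359968.30986

359968.31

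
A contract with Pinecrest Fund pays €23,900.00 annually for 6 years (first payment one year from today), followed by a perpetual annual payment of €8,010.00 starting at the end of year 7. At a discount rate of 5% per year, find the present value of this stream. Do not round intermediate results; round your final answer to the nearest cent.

PV of 6-year annuity: €23,900.00 × [1 − (1+0.05)^−6] / 0.05 = 121309.04041
Perpetuity value at year 6: €8,010.00 / 0.05 = 160200.00000
PV of perpetuity: 160200.00000 / (1+0.05)^6 = 119543.70654
Total PV = 121309.04041 + 119543.70654 = 240852.74695

€240852.75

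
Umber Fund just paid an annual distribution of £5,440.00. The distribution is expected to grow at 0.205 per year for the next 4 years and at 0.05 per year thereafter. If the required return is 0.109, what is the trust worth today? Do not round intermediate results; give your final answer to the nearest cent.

£161840.13

D_1 = 6555.20000
D_2 = 7899.01600
D_3 = 9518.31428
D_4 = 11469.56871
Terminal value at year 4: TV = D_4×(1+g_2)/(r−g_2) = 12043.04714/0.059 = 204119.44310
P_0 = D_1/(1+r)^1 + D_2/(1+r)^2 + D_3/(1+r)^3 + D_4/(1+r)^4 + TV/(1+r)^4
    = 5910.91073 + 6422.58560 + 6978.55333 + 7582.64812 + 134945.43269 = 161840.13047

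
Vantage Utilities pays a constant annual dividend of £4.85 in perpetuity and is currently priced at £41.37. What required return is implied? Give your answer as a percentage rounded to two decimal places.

11.72%

P = C/r ⇒ r = C/P = £4.85/£41.37 = 0.117235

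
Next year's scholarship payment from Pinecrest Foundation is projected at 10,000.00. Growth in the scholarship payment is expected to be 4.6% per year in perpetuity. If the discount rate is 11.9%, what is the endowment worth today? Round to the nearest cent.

136986.30

Growing perpetuity: P = D₁ / (r − g) = 10,000.0000 / (0.119 − 0.046) = 136,986.30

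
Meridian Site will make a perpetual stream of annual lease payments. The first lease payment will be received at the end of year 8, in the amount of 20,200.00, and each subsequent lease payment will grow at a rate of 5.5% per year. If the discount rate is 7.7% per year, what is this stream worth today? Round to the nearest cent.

Value at end of year 7: C₁ / (r − g) = 20,200.00 / (0.077 − 0.055) = 918,181.8182
Discount to today: PV = 918,181.8182 / (1 + 0.077)^7 = 918,181.8182 / 1.680776 = 546,284.36

546284.36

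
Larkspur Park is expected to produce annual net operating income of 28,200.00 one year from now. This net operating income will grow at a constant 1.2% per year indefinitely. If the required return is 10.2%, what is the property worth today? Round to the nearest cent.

313333.33

Growing perpetuity: P = D₁ / (r − g) = 28,200.0000 / (0.102 − 0.012) = 313,333.33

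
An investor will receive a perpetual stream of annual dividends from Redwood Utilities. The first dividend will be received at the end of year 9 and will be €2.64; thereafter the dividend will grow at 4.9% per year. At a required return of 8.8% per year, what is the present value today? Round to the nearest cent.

Value at end of year 8: C₁ / (r − g) = €2.64 / (0.088 − 0.049) = €67.6923
Discount to today: PV = €67.6923 / (1 + 0.088)^8 = €67.6923 / 1.963501 = €34.48

€34.48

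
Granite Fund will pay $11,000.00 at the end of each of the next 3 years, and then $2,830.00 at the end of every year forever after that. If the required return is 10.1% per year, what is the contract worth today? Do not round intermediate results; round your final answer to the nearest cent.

$48301.67

PV of 3-year annuity: $11,000.00 × [1 − (1+0.101)^−3] / 0.101 = 27307.28431
Perpetuity value at year 3: $2,830.00 / 0.101 = 28019.80198
PV of perpetuity: 28019.80198 / (1+0.101)^3 = 20994.38247
Total PV = 27307.28431 + 20994.38247 = 48301.66678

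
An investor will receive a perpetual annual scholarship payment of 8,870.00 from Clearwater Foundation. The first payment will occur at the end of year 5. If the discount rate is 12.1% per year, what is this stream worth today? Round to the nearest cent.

46421.14

Value at end of year 4: C / r = 8,870.00 / 0.121 = 73,305.7851
Discount to today: PV = 73,305.7851 / (1 + 0.121)^4 = 73,305.7851 / 1.579147 = 46,421.14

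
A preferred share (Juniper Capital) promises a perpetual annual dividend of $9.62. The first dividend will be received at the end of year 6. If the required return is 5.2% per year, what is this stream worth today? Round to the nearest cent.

Value at end of year 5: C / r = $9.62 / 0.052 = $185.0000
Discount to today: PV = $185.0000 / (1 + 0.052)^5 = $185.0000 / 1.288483 = $143.58

$143.58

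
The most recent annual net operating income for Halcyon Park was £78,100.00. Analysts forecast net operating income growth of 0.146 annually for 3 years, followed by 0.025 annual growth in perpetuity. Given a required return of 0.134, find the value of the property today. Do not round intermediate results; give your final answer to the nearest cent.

£997283.13

D_1 = 89502.60000
D_2 = 102569.97960
D_3 = 117545.19662
Terminal value at year 3: TV = D_3×(1+g_2)/(r−g_2) = 120483.82654/0.109 = 1105356.20676
P_0 = D_1/(1+r)^1 + D_2/(1+r)^2 + D_3/(1+r)^3 + TV/(1+r)^3
    = 78926.45503 + 79761.65561 + 80605.69429 + 757989.32706 = 997283.13199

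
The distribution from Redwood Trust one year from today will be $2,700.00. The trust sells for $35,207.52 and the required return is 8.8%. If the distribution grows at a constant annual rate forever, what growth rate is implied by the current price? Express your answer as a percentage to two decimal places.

1.13%

P = D₁/(r−g) ⇒ g = r − D₁/P = 0.088 − $2,700.00/$35,207.52 = 0.011312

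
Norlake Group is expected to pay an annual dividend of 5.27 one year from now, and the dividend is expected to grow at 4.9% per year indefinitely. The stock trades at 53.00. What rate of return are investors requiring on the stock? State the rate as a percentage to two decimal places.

P = D₁/(r − g) ⇒ r = D₁/P + g = 5.2700/53.00 + 0.049 = 0.099434 + 0.049 = 0.148434

14.84%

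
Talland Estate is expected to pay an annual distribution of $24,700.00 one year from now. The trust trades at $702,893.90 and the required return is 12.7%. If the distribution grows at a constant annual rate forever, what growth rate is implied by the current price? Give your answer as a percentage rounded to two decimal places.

P = D₁/(r−g) ⇒ g = r − D₁/P = 0.127 − $24,700.00/$702,893.90 = 0.091860

9.19%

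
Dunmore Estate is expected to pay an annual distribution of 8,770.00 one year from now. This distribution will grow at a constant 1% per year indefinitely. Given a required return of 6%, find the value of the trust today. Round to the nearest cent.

175400.00

Growing perpetuity: P = D₁ / (r − g) = 8,770.0000 / (0.06 − 0.01) = 175,400.00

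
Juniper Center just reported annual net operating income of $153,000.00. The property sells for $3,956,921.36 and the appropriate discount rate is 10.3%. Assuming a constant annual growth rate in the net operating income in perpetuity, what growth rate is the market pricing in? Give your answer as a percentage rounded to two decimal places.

6.19%

P = D₀(1+g)/(r−g) ⇒ P(r−g) = D₀(1+g) ⇒ g(P+D₀) = P·r − D₀
g = (P·r − D₀)/(P + D₀) = ($3,956,921.36×0.103 − $153,000.00) / ($3,956,921.36 + $153,000.00) = 0.061939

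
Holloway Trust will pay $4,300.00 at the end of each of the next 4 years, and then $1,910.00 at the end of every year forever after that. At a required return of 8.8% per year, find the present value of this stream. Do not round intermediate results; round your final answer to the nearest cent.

$29481.59

PV of 4-year annuity: $4,300.00 × [1 − (1+0.088)^−4] / 0.088 = 13992.17065
Perpetuity value at year 4: $1,910.00 / 0.088 = 21704.54545
PV of perpetuity: 21704.54545 / (1+0.088)^4 = 15489.41849
Total PV = 13992.17065 + 15489.41849 = 29481.58914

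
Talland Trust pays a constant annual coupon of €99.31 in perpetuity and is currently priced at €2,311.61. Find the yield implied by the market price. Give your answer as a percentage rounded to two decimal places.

4.30%

P = C/r ⇒ r = C/P = €99.31/€2,311.61 = 0.042961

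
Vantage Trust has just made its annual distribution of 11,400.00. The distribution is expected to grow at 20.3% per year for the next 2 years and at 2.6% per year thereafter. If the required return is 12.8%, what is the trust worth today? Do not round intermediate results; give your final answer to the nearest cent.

D_1 = 13714.20000
D_2 = 16498.18260
Terminal value at year 2: TV = D_2×(1+g_2)/(r−g_2) = 16927.13535/0.102 = 165952.30733
P_0 = D_1/(1+r)^1 + D_2/(1+r)^2 + TV/(1+r)^2
    = 12157.97872 + 12966.35497 + 130426.27645 = 155550.61014

155550.61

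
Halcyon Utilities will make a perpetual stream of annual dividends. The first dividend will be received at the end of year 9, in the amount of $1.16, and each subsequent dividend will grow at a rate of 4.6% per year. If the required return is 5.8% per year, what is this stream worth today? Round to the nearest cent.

Value at end of year 8: C₁ / (r − g) = $1.16 / (0.058 − 0.046) = $96.6667
Discount to today: PV = $96.6667 / (1 + 0.058)^8 = $96.6667 / 1.569948 = $61.57

$61.57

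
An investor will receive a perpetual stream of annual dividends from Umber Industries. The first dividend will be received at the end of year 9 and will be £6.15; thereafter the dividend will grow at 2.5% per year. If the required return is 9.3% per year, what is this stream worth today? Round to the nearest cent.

Value at end of year 8: C₁ / (r − g) = £6.15 / (0.093 − 0.025) = £90.4412
Discount to today: PV = £90.4412 / (1 + 0.093)^8 = £90.4412 / 2.036861 = £44.40

£44.40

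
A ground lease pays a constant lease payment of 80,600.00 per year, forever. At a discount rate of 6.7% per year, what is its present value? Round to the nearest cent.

1202985.07

Level perpetuity: PV = C / r = 80,600.00 / 0.067 = 1,202,985.07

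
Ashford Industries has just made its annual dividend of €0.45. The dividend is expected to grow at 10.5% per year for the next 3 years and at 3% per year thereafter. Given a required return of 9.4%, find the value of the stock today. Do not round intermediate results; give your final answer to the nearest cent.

€8.84

D_1 = 0.49725
D_2 = 0.54946
D_3 = 0.60715
Terminal value at year 3: TV = D_3×(1+g_2)/(r−g_2) = 0.62537/0.064 = 9.77140
P_0 = D_1/(1+r)^1 + D_2/(1+r)^2 + D_3/(1+r)^3 + TV/(1+r)^3
    = 0.45452 + 0.45909 + 0.46371 + 7.46285 = 8.84018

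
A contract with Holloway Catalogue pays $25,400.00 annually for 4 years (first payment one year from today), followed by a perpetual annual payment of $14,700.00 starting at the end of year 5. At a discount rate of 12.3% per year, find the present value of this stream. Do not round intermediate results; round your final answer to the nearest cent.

$151807.55

PV of 4-year annuity: $25,400.00 × [1 − (1+0.123)^−4] / 0.123 = 76663.74415
Perpetuity value at year 4: $14,700.00 / 0.123 = 119512.19512
PV of perpetuity: 119512.19512 / (1+0.123)^4 = 75143.80776
Total PV = 76663.74415 + 75143.80776 = 151807.55191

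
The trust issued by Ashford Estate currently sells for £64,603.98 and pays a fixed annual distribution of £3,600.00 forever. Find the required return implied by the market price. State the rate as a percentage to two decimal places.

P = C/r ⇒ r = C/P = £3,600.00/£64,603.98 = 0.055724

5.57%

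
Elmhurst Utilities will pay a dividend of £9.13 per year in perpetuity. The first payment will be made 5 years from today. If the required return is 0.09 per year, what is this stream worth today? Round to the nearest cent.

Value at end of year 4: C / r = £9.13 / 0.09 = £101.4444
Discount to today: PV = £101.4444 / (1 + 0.09)^4 = £101.4444 / 1.411582 = £71.87

£71.87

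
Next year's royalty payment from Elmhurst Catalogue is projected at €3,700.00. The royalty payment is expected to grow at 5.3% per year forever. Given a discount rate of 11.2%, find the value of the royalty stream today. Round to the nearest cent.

Growing perpetuity: P = D₁ / (r − g) = €3,700.0000 / (0.112 − 0.053) = €62,711.86

€62711.86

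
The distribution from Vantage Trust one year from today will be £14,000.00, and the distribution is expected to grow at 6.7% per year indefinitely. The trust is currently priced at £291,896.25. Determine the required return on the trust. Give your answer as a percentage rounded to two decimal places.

P = D₁/(r − g) ⇒ r = D₁/P + g = £14,000.0000/£291,896.25 + 0.067 = 0.047962 + 0.067 = 0.114962

11.50%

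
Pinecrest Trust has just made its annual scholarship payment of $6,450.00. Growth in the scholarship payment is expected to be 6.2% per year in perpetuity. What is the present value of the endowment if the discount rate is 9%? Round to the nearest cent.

D₁ = D₀ × (1 + g) = $6,450.00 × 1.062 = $6,849.9000
Growing perpetuity: P = D₁ / (r − g) = $6,849.9000 / (0.09 − 0.062) = $244,639.29

$244639.29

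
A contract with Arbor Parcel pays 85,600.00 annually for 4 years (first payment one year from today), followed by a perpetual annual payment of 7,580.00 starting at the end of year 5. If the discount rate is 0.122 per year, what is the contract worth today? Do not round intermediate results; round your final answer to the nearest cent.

PV of 4-year annuity: 85,600.00 × [1 − (1+0.122)^−4] / 0.122 = 258905.72025
Perpetuity value at year 4: 7,580.00 / 0.122 = 62131.14754
PV of perpetuity: 62131.14754 / (1+0.122)^4 = 39204.68306
Total PV = 258905.72025 + 39204.68306 = 298110.40331

298110.40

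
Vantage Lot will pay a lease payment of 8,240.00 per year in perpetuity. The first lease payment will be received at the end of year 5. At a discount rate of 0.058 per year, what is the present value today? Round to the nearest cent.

113385.25

Value at end of year 4: C / r = 8,240.00 / 0.058 = 142,068.9655
Discount to today: PV = 142,068.9655 / (1 + 0.058)^4 = 142,068.9655 / 1.252976 = 113,385.25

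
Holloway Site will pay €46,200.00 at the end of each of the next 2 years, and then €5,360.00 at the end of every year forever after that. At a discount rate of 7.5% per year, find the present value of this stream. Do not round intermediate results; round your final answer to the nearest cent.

€144797.55

PV of 2-year annuity: €46,200.00 × [1 − (1+0.075)^−2] / 0.075 = 82955.11087
Perpetuity value at year 2: €5,360.00 / 0.075 = 71466.66667
PV of perpetuity: 71466.66667 / (1+0.075)^2 = 61842.43735
Total PV = 82955.11087 + 61842.43735 = 144797.54822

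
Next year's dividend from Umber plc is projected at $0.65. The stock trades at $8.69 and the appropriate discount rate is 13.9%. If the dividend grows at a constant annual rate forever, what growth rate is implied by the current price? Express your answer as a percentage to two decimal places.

P = D₁/(r−g) ⇒ g = r − D₁/P = 0.139 − $0.65/$8.69 = 0.064201

6.42%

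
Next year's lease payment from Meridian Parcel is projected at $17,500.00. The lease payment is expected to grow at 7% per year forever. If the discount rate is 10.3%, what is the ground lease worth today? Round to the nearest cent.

$530303.03

Growing perpetuity: P = D₁ / (r − g) = $17,500.0000 / (0.103 − 0.07) = $530,303.03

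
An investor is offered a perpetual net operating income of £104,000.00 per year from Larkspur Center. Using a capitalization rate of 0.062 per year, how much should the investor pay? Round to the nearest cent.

£1677419.35

Level perpetuity: PV = C / r = £104,000.00 / 0.062 = £1,677,419.35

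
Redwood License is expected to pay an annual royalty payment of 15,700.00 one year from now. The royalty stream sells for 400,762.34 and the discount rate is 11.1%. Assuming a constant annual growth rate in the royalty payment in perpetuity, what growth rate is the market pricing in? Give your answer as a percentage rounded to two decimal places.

P = D₁/(r−g) ⇒ g = r − D₁/P = 0.111 − 15,700.00/400,762.34 = 0.071825

7.18%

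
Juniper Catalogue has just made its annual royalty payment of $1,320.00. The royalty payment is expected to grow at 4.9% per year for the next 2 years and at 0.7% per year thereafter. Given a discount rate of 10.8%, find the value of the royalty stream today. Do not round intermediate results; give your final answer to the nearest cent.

$14229.38

D_1 = 1384.68000
D_2 = 1452.52932
Terminal value at year 2: TV = D_2×(1+g_2)/(r−g_2) = 1462.69703/0.101 = 14482.14876
P_0 = D_1/(1+r)^1 + D_2/(1+r)^2 + TV/(1+r)^2
    = 1249.71119 + 1183.16520 + 11796.50846 = 14229.38485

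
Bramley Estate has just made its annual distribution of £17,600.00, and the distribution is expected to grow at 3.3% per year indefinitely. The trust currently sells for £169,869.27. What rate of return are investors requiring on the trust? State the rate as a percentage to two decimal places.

14.00%

D₁ = £17,600.00 × 1.033 = £18,180.8000
P = D₁/(r − g) ⇒ r = D₁/P + g = £18,180.8000/£169,869.27 + 0.033 = 0.107028 + 0.033 = 0.140028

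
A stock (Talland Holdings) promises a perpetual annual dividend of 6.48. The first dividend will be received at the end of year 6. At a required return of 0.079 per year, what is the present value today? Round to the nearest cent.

Value at end of year 5: C / r = 6.48 / 0.079 = 82.0253
Discount to today: PV = 82.0253 / (1 + 0.079)^5 = 82.0253 / 1.462538 = 56.08

56.08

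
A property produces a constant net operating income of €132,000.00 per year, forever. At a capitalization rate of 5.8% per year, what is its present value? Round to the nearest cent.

€2275862.07

Level perpetuity: PV = C / r = €132,000.00 / 0.058 = €2,275,862.07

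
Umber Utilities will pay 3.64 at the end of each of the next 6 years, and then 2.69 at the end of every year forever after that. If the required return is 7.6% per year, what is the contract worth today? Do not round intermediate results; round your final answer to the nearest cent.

PV of 6-year annuity: 3.64 × [1 − (1+0.076)^−6] / 0.076 = 17.03344
Perpetuity value at year 6: 2.69 / 0.076 = 35.39474
PV of perpetuity: 35.39474 / (1+0.076)^6 = 22.80684
Total PV = 17.03344 + 22.80684 = 39.84028

39.84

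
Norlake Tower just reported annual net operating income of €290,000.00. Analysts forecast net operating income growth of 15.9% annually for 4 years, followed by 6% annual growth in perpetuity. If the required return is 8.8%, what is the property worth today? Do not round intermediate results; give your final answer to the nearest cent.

D_1 = 336110.00000
D_2 = 389551.49000
D_3 = 451490.17691
D_4 = 523277.11504
Terminal value at year 4: TV = D_4×(1+g_2)/(r−g_2) = 554673.74194/0.028 = 19809776.49789
P_0 = D_1/(1+r)^1 + D_2/(1+r)^2 + D_3/(1+r)^3 + D_4/(1+r)^4 + TV/(1+r)^4
    = 308924.63235 + 329084.23612 + 350559.40226 + 373435.98090 + 14137219.27703 = 15499223.52867

€15499223.53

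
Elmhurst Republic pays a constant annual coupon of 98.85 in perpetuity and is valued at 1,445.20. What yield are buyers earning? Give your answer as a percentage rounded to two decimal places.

6.84%

P = C/r ⇒ r = C/P = 98.85/1,445.20 = 0.068399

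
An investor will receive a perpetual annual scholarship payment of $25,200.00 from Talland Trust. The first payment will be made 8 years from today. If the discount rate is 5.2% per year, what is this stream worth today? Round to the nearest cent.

Value at end of year 7: C / r = $25,200.00 / 0.052 = $484,615.3846
Discount to today: PV = $484,615.3846 / (1 + 0.052)^7 = $484,615.3846 / 1.425969 = $339,849.80

$339849.80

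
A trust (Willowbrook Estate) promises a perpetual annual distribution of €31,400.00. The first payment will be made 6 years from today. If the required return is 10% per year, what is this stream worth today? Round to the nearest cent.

€194969.30

Value at end of year 5: C / r = €31,400.00 / 0.1 = €314,000.0000
Discount to today: PV = €314,000.0000 / (1 + 0.1)^5 = €314,000.0000 / 1.610510 = €194,969.30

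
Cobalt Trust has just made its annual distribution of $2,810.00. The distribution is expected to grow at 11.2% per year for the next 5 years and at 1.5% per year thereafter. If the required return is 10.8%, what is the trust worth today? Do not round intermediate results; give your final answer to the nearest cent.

D_1 = 3124.72000
D_2 = 3474.68864
D_3 = 3863.85377
D_4 = 4296.60539
D_5 = 4777.82519
Terminal value at year 5: TV = D_5×(1+g_2)/(r−g_2) = 4849.49257/0.093 = 52145.08141
P_0 = D_1/(1+r)^1 + D_2/(1+r)^2 + D_3/(1+r)^3 + D_4/(1+r)^4 + D_5/(1+r)^5 + TV/(1+r)^5
    = 2820.14440 + 2830.32543 + 2840.54321 + 2850.79788 + 2861.08957 + 31225.87004 = 45428.77054

$45428.77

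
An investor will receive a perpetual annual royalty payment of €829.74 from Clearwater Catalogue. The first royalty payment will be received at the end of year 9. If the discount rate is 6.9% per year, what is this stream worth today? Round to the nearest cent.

€7051.33

Value at end of year 8: C / r = €829.74 / 0.069 = €12,025.2174
Discount to today: PV = €12,025.2174 / (1 + 0.069)^8 = €12,025.2174 / 1.705382 = €7,051.33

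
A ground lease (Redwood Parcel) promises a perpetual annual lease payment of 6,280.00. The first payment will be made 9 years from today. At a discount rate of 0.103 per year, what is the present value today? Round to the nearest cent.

27830.33

Value at end of year 8: C / r = 6,280.00 / 0.103 = 60,970.8738
Discount to today: PV = 60,970.8738 / (1 + 0.103)^8 = 60,970.8738 / 2.190807 = 27,830.33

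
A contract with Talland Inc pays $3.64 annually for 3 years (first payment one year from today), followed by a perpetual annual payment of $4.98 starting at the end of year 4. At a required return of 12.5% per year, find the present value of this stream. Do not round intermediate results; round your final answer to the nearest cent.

PV of 3-year annuity: $3.64 × [1 − (1+0.125)^−3] / 0.125 = 8.66809
Perpetuity value at year 3: $4.98 / 0.125 = 39.84000
PV of perpetuity: 39.84000 / (1+0.125)^3 = 27.98091
Total PV = 8.66809 + 27.98091 = 36.64900

$36.65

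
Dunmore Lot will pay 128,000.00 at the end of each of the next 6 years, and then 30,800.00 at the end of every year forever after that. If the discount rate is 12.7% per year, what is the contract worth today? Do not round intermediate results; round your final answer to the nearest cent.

634349.55

PV of 6-year annuity: 128,000.00 × [1 − (1+0.127)^−6] / 0.127 = 515989.95192
Perpetuity value at year 6: 30,800.00 / 0.127 = 242519.68504
PV of perpetuity: 242519.68504 / (1+0.127)^6 = 118359.60286
Total PV = 515989.95192 + 118359.60286 = 634349.55478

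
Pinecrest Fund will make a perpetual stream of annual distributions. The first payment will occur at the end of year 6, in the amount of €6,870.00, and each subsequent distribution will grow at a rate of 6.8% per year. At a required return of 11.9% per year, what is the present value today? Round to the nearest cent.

Value at end of year 5: C₁ / (r − g) = €6,870.00 / (0.119 − 0.068) = €134,705.8824
Discount to today: PV = €134,705.8824 / (1 + 0.119)^5 = €134,705.8824 / 1.754488 = €76,777.88

€76777.88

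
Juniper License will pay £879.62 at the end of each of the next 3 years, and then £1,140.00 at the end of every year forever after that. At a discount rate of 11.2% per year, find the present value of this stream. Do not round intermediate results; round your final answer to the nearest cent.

£9544.48

PV of 3-year annuity: £879.62 × [1 − (1+0.112)^−3] / 0.112 = 2142.08521
Perpetuity value at year 3: £1,140.00 / 0.112 = 10178.57143
PV of perpetuity: 10178.57143 / (1+0.112)^3 = 7402.39860
Total PV = 2142.08521 + 7402.39860 = 9544.48381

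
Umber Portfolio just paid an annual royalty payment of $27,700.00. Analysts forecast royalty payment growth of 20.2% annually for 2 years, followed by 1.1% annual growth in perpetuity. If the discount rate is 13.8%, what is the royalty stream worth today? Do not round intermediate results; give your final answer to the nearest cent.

$306170.42

D_1 = 33295.40000
D_2 = 40021.07080
Terminal value at year 2: TV = D_2×(1+g_2)/(r−g_2) = 40461.30258/0.127 = 318592.93369
P_0 = D_1/(1+r)^1 + D_2/(1+r)^2 + TV/(1+r)^2
    = 29257.82074 + 30903.25178 + 246009.35080 = 306170.42331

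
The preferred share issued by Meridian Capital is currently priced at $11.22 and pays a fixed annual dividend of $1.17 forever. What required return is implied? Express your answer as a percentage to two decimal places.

10.43%

P = C/r ⇒ r = C/P = $1.17/$11.22 = 0.104278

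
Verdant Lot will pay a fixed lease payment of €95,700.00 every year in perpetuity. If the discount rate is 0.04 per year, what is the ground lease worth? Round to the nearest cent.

Level perpetuity: PV = C / r = €95,700.00 / 0.04 = €2,392,500.00

€2392500.00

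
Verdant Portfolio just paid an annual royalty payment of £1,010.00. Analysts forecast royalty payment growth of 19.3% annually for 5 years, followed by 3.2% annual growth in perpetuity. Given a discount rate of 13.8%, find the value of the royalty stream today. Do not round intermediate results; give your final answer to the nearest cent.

£18281.61

D_1 = 1204.93000
D_2 = 1437.48149
D_3 = 1714.91542
D_4 = 2045.89409
D_5 = 2440.75165
Terminal value at year 5: TV = D_5×(1+g_2)/(r−g_2) = 2518.85571/0.106 = 23762.78968
P_0 = D_1/(1+r)^1 + D_2/(1+r)^2 + D_3/(1+r)^3 + D_4/(1+r)^4 + D_5/(1+r)^5 + TV/(1+r)^5
    = 1058.81371 + 1109.98660 + 1163.63270 + 1219.87154 + 1278.82843 + 12450.48054 = 18281.61353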